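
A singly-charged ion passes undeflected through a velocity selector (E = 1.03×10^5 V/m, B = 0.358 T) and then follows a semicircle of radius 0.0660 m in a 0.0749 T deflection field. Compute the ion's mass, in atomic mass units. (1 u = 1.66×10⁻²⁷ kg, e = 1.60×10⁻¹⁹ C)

v = E/B₁ = 2.88×10^5 m/s.
From r = mv/(qB₂), m = qB₂r/v = (1×1.60×10^-19)(0.0749)(0.0660) / (2.88×10^5) = 2.75×10^-27 kg.
In atomic mass units: m = 2.75×10^-27 / 1.66×10^-27 = 1.66 u.

m ≈ 1.66 u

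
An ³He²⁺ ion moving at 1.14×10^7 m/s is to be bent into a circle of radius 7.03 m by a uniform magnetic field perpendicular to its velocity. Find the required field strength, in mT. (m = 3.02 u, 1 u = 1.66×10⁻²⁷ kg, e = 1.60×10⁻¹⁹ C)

qvB = mv²/r gives B = mv/(qr).
B = (5.01×10^-27)(1.14×10^7) / [(2×1.60×10^-19)(7.03)] = 0.0254 T.

B ≈ 25.4 mT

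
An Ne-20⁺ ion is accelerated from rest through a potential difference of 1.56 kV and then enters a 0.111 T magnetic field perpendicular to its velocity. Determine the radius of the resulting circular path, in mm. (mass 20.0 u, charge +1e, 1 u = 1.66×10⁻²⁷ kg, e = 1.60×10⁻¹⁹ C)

The kinetic energy gained is K = qV = (1×1.60×10^-19)(1560) = 2.50×10^-16 J.
v = √(2K/m) = 1.23×10^5 m/s.
r = mv/(qB) = (3.32×10^-26)(1.23×10^5) / [(1×1.60×10^-19)(0.111)] = 0.229 m.

r ≈ 229 mm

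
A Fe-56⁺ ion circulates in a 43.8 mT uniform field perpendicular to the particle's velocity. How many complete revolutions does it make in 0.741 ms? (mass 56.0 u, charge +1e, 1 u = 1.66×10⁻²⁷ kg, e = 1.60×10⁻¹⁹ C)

N = 8

T = 2πm/(qB) = 2π(9.296×10^-26) / [(1×1.60×10^-19)(0.0438)] = 8.3345×10^-5 s.
N = t/T = 7.41×10^-4 / 8.3345×10^-5 ≈ 8.89, so 8 complete revolutions.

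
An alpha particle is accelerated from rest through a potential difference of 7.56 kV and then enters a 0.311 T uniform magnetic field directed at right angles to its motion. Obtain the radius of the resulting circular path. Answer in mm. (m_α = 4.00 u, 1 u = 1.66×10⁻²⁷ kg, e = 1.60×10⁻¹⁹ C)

r ≈ 57.0 mm

The kinetic energy gained is K = qV = (2×1.60×10^-19)(7560) = 2.42×10^-15 J.
v = √(2K/m) = 8.54×10^5 m/s.
r = mv/(qB) = (6.64×10^-27)(8.54×10^5) / [(2×1.60×10^-19)(0.311)] = 0.0570 m.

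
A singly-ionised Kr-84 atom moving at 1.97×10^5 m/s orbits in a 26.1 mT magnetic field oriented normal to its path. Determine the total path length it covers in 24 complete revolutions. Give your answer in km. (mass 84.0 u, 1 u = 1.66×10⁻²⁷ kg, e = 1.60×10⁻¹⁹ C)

L ≈ 0.992 km

r = mv/(qB) = 6.58 m, so one revolution covers 2πr = 41.3 m.
In 24 revolutions: L = 24·2πr = 992 m.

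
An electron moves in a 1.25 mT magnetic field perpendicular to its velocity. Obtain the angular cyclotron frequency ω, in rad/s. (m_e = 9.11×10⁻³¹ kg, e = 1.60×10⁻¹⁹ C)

ω = qB/m = (1×1.60×10^-19)(1.25×10^-3) / (9.11×10^-31) = 2.20×10^8 rad/s.

ω ≈ 2.20×10^8 rad/s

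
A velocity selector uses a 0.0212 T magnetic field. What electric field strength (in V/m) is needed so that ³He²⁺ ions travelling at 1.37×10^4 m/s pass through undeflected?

qE = qvB ⇒ E = vB = (1.37×10^4)(0.0212) = 290 V/m.

E ≈ 290 V/m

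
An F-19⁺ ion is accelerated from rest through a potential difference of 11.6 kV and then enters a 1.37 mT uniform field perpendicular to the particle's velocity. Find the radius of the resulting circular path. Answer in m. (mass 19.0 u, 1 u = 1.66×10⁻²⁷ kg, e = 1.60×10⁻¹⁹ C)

The kinetic energy gained is K = qV = (1×1.60×10^-19)(1.16×10^4) = 1.86×10^-15 J.
v = √(2K/m) = 3.43×10^5 m/s.
r = mv/(qB) = (3.15×10^-26)(3.43×10^5) / [(1×1.60×10^-19)(1.37×10^-3)] = 49.4 m.

r ≈ 49.4 m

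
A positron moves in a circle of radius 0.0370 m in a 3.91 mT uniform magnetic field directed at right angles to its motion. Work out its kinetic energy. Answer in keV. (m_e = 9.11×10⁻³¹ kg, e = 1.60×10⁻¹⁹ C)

K ≈ 1.84 keV

v = qBr/m = (1×1.60×10^-19)(3.91×10^-3)(0.0370) / (9.11×10^-31) = 2.54×10^7 m/s.
K = ½mv² = 0.5·(9.11×10^-31)·(2.54×10^7)² = 2.94×10^-16 J = 1.84 keV.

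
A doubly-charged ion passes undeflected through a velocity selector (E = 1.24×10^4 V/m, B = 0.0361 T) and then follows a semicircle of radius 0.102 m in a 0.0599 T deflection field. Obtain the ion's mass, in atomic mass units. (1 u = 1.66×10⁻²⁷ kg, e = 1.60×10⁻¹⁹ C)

m ≈ 3.43 u

v = E/B₁ = 3.43×10^5 m/s.
From r = mv/(qB₂), m = qB₂r/v = (2×1.60×10^-19)(0.0599)(0.102) / (3.43×10^5) = 5.69×10^-27 kg.
In atomic mass units: m = 5.69×10^-27 / 1.66×10^-27 = 3.43 u.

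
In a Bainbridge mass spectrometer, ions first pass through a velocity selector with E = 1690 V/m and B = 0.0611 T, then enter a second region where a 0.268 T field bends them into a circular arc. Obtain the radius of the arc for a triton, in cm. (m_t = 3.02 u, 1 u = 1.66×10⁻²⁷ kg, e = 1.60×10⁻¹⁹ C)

The selector passes v = E/B = 1690/0.0611 = 2.77×10^4 m/s.
In the deflection region, r = mv/(qB₂) = (5.01×10^-27)(2.77×10^4) / [(1×1.60×10^-19)(0.268)] = 3.23×10^-3 m.

r ≈ 0.323 cm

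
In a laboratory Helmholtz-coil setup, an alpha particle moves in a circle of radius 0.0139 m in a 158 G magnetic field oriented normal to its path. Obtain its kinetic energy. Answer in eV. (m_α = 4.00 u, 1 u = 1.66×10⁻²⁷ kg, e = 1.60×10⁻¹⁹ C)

v = qBr/m = (2×1.60×10^-19)(0.0158)(0.0139) / (6.64×10^-27) = 1.06×10^4 m/s.
K = ½mv² = 0.5·(6.64×10^-27)·(1.06×10^4)² = 3.72×10^-19 J = 2.32 eV.

K ≈ 2.32 eV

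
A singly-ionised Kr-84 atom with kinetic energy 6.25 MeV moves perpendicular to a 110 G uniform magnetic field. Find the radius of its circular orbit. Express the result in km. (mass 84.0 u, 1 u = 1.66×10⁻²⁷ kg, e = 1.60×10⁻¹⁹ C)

r ≈ 0.300 km

Convert the energy: K = 6.25 MeV = 1.00×10^-12 J.
v = √(2K/m) = √(2·1.00×10^-12/1.39×10^-25) = 3.79×10^6 m/s.
r = mv/(qB) = (1.39×10^-25)(3.79×10^6) / [(1×1.60×10^-19)(0.0110)] = 300 m.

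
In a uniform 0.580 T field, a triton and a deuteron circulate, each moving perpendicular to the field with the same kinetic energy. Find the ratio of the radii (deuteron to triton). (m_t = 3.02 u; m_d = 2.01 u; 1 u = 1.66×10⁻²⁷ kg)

r = √(2mK)/(qB) ⇒ at equal K, r ∝ √m/q.
r_{deuteron}/r_{triton} = 0.816.

ratio ≈ 0.816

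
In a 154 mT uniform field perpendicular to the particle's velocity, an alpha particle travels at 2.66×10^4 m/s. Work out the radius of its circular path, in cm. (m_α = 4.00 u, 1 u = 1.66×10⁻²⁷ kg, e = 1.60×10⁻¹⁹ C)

The magnetic force provides the centripetal force: qvB = mv²/r, so r = mv/(qB).
r = (6.64×10^-27 kg)(2.66×10^4 m/s) / [(2×1.60×10^-19 C)(0.154 T)] = 3.58×10^-3 m.

r ≈ 0.358 cm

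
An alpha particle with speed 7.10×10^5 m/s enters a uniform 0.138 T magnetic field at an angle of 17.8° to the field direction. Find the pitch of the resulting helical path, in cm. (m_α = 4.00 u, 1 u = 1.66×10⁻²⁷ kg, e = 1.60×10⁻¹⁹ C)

pitch ≈ 63.9 cm

The velocity component along B is v∥ = v cos17.8° = 6.76×10^5 m/s.
The cyclotron period T = 2πm/(qB) = 9.45×10^-7 s is set by m, q, B alone.
Pitch = v∥·T = (6.76×10^5)(9.45×10^-7) = 0.639 m.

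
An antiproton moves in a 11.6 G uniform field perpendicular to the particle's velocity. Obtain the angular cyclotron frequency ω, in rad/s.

ω = qB/m = (1×1.60×10^-19)(1.16×10^-3) / (1.67×10^-27) = 1.11×10^5 rad/s.

ω ≈ 1.11×10^5 rad/s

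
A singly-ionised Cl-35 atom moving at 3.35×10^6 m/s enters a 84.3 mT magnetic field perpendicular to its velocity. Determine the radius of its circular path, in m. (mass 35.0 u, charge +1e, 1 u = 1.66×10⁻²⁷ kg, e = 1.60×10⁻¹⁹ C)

r ≈ 14.4 m

The magnetic force provides the centripetal force: qvB = mv²/r, so r = mv/(qB).
r = (5.81×10^-26 kg)(3.35×10^6 m/s) / [(1×1.60×10^-19 C)(0.0843 T)] = 14.4 m.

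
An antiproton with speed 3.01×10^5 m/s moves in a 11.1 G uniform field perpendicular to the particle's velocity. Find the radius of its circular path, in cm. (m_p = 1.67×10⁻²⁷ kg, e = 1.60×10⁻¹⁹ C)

The magnetic force provides the centripetal force: qvB = mv²/r, so r = mv/(qB).
r = (1.67×10^-27 kg)(3.01×10^5 m/s) / [(1×1.60×10^-19 C)(1.11×10^-3 T)] = 2.83 m.

r ≈ 283 cm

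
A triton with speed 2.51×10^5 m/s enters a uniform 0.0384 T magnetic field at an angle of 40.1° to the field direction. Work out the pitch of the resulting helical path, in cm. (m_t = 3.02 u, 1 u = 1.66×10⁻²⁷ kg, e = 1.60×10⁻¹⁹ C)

pitch ≈ 98.4 cm

The velocity component along B is v∥ = v cos40.1° = 1.92×10^5 m/s.
The cyclotron period T = 2πm/(qB) = 5.13×10^-6 s is set by m, q, B alone.
Pitch = v∥·T = (1.92×10^5)(5.13×10^-6) = 0.984 m.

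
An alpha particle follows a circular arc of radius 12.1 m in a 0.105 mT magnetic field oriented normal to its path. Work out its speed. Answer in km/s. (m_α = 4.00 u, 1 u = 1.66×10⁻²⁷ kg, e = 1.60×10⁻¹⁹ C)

From qvB = mv²/r, v = qBr/m.
v = (2×1.60×10^-19)(1.05×10^-4)(12.1) / (6.64×10^-27) = 6.12×10^4 m/s.

v ≈ 61.2 km/s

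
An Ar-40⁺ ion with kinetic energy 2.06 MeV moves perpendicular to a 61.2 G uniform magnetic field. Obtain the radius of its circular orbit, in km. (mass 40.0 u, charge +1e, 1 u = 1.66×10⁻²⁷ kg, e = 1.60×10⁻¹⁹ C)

r ≈ 0.214 km

Convert the energy: K = 2.06 MeV = 3.30×10^-13 J.
v = √(2K/m) = √(2·3.30×10^-13/6.64×10^-26) = 3.15×10^6 m/s.
r = mv/(qB) = (6.64×10^-26)(3.15×10^6) / [(1×1.60×10^-19)(6.12×10^-3)] = 214 m.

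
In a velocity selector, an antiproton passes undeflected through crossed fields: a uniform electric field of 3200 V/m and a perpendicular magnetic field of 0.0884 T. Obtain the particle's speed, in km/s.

For zero net force, qE = qvB, so v = E/B.
v = (3200) / (0.0884) = 3.62×10^4 m/s.

v ≈ 36.2 km/s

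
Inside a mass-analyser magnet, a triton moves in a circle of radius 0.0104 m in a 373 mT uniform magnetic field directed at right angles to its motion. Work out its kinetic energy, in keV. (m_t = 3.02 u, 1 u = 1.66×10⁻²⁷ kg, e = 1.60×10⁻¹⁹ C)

K ≈ 0.240 keV

v = qBr/m = (1×1.60×10^-19)(0.373)(0.0104) / (5.01×10^-27) = 1.24×10^5 m/s.
K = ½mv² = 0.5·(5.01×10^-27)·(1.24×10^5)² = 3.84×10^-17 J = 0.240 keV.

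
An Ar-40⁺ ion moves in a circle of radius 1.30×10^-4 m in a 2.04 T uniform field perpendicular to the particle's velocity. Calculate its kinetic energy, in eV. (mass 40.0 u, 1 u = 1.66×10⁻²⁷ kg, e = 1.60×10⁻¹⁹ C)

v = qBr/m = (1×1.60×10^-19)(2.04)(1.30×10^-4) / (6.64×10^-26) = 639 m/s.
K = ½mv² = 0.5·(6.64×10^-26)·(639)² = 1.36×10^-20 J = 0.0847 eV.

K ≈ 0.0847 eV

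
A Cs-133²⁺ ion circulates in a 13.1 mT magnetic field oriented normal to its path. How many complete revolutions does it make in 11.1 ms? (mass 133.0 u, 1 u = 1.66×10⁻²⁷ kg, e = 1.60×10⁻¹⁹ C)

T = 2πm/(qB) = 2π(2.2078×10^-25) / [(2×1.60×10^-19)(0.0131)] = 3.3092×10^-4 s.
N = t/T = 0.0111 / 3.3092×10^-4 ≈ 33.54, so 33 complete revolutions.

N = 33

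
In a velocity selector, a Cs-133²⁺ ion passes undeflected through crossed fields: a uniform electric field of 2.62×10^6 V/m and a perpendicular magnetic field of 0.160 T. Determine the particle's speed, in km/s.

v ≈ 16400 km/s

For zero net force, qE = qvB, so v = E/B.
v = (2.62×10^6) / (0.160) = 1.64×10^7 m/s.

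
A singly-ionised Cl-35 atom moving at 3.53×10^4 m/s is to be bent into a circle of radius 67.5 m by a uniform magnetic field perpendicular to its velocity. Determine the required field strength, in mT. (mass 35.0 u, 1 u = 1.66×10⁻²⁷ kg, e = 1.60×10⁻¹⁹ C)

qvB = mv²/r gives B = mv/(qr).
B = (5.81×10^-26)(3.53×10^4) / [(1×1.60×10^-19)(67.5)] = 1.90×10^-4 T.

B ≈ 0.190 mT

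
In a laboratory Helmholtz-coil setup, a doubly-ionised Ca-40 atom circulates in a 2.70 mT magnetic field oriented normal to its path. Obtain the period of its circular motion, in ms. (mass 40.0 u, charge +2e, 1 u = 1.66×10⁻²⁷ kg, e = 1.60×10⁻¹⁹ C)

T ≈ 0.483 ms

The cyclotron period is independent of speed: T = 2πm/(qB).
T = 2π(6.64×10^-26) / [(2×1.60×10^-19)(2.70×10^-3)] = 4.83×10^-4 s.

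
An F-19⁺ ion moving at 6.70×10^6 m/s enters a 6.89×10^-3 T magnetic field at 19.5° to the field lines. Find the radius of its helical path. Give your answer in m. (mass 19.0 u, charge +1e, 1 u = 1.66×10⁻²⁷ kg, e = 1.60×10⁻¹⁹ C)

Only the perpendicular component v⊥ = v sin19.5° = 2.24×10^6 m/s is bent by the field.
r = m v⊥ /(qB) = (3.15×10^-26)(2.24×10^6) / [(1×1.60×10^-19)(6.89×10^-3)] = 64.0 m.

r ≈ 64.0 m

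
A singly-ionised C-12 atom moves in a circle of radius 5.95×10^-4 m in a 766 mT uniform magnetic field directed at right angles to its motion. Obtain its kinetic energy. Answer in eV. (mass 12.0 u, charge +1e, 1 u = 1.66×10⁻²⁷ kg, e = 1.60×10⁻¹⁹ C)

K ≈ 0.834 eV

v = qBr/m = (1×1.60×10^-19)(0.766)(5.95×10^-4) / (1.99×10^-26) = 3660 m/s.
K = ½mv² = 0.5·(1.99×10^-26)·(3660)² = 1.33×10^-19 J = 0.834 eV.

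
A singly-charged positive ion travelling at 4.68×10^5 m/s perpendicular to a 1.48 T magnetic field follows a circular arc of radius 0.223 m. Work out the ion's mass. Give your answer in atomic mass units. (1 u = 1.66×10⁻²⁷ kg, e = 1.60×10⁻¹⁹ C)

qvB = mv²/r ⇒ m = qBr/v.
m = (1×1.60×10^-19)(1.48)(0.223) / (4.68×10^5) = 1.13×10^-25 kg = 68.0 u.

m ≈ 68.0 u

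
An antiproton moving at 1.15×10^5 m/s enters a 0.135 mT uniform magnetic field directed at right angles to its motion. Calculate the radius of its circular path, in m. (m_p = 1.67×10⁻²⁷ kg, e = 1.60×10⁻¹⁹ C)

r ≈ 8.89 m

The magnetic force provides the centripetal force: qvB = mv²/r, so r = mv/(qB).
r = (1.67×10^-27 kg)(1.15×10^5 m/s) / [(1×1.60×10^-19 C)(1.35×10^-4 T)] = 8.89 m.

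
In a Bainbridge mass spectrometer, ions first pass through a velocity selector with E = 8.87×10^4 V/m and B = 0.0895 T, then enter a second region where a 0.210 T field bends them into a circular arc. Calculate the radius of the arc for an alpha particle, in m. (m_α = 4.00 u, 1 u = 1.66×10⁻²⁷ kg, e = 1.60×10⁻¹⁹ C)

The selector passes v = E/B = 8.87×10^4/0.0895 = 9.91×10^5 m/s.
In the deflection region, r = mv/(qB₂) = (6.64×10^-27)(9.91×10^5) / [(2×1.60×10^-19)(0.210)] = 0.0979 m.

r ≈ 0.0979 m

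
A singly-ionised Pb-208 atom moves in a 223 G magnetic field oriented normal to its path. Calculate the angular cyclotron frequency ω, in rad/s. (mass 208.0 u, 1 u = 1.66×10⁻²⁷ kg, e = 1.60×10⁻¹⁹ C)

ω ≈ 1.03×10^4 rad/s

ω = qB/m = (1×1.60×10^-19)(0.0223) / (3.45×10^-25) = 1.03×10^4 rad/s.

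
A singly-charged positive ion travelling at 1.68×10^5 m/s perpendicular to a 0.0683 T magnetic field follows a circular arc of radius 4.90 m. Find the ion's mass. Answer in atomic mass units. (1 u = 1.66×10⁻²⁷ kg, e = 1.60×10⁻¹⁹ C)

m ≈ 192 u

qvB = mv²/r ⇒ m = qBr/v.
m = (1×1.60×10^-19)(0.0683)(4.90) / (1.68×10^5) = 3.19×10^-25 kg = 192 u.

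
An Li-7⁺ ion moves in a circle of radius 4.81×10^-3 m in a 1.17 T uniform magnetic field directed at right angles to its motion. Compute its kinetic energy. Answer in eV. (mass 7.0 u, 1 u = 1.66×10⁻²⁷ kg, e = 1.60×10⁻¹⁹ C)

K ≈ 218 eV

v = qBr/m = (1×1.60×10^-19)(1.17)(4.81×10^-3) / (1.16×10^-26) = 7.75×10^4 m/s.
K = ½mv² = 0.5·(1.16×10^-26)·(7.75×10^4)² = 3.49×10^-17 J = 218 eV.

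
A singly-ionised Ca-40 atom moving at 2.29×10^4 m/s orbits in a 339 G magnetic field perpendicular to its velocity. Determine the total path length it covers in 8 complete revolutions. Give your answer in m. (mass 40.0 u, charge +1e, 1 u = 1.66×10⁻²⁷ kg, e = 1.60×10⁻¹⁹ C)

r = mv/(qB) = 0.280 m, so one revolution covers 2πr = 1.76 m.
In 8 revolutions: L = 8·2πr = 14.1 m.

L ≈ 14.1 m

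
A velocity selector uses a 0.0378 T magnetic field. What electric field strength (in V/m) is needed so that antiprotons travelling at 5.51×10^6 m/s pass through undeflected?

E ≈ 2.08×10^5 V/m

qE = qvB ⇒ E = vB = (5.51×10^6)(0.0378) = 2.08×10^5 V/m.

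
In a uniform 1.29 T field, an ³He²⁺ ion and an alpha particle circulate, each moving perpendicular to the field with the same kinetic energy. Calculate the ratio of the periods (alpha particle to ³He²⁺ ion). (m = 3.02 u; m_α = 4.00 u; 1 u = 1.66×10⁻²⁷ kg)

ratio ≈ 1.32

T = 2πm/(qB) is independent of speed, so T₂/T₁ = (m₂/q₂)/(m₁/q₁).
T_{alpha particle}/T_{³He²⁺ ion} = (6.64×10^-27/2e) / (5.01×10^-27/2e) = 1.32.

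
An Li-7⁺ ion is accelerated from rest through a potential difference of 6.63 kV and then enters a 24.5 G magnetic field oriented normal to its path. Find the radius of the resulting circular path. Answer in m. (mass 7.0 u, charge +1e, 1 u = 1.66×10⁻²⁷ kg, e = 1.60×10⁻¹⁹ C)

r ≈ 12.7 m

The kinetic energy gained is K = qV = (1×1.60×10^-19)(6630) = 1.06×10^-15 J.
v = √(2K/m) = 4.27×10^5 m/s.
r = mv/(qB) = (1.16×10^-26)(4.27×10^5) / [(1×1.60×10^-19)(2.45×10^-3)] = 12.7 m.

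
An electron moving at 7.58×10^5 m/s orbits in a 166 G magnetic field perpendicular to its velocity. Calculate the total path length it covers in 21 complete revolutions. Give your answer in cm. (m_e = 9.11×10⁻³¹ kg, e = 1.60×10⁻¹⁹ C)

r = mv/(qB) = 2.60×10^-4 m, so one revolution covers 2πr = 1.63×10^-3 m.
In 21 revolutions: L = 21·2πr = 0.0343 m.

L ≈ 3.43 cm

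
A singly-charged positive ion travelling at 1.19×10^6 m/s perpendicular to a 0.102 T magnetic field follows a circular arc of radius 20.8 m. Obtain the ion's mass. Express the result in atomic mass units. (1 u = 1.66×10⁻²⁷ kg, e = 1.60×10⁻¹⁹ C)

qvB = mv²/r ⇒ m = qBr/v.
m = (1×1.60×10^-19)(0.102)(20.8) / (1.19×10^6) = 2.85×10^-25 kg = 172 u.

m ≈ 172 u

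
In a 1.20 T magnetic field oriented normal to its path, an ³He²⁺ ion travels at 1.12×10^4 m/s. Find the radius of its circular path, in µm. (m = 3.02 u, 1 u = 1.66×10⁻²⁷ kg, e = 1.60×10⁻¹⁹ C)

The magnetic force provides the centripetal force: qvB = mv²/r, so r = mv/(qB).
r = (5.01×10^-27 kg)(1.12×10^4 m/s) / [(2×1.60×10^-19 C)(1.20 T)] = 1.46×10^-4 m.

r ≈ 146 µm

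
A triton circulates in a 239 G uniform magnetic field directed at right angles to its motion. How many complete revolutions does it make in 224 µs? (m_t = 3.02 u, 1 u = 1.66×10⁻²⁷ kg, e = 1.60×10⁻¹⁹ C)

N = 27

T = 2πm/(qB) = 2π(5.0132×10^-27) / [(1×1.60×10^-19)(0.0239)] = 8.2372×10^-6 s.
N = t/T = 2.24×10^-4 / 8.2372×10^-6 ≈ 27.19, so 27 complete revolutions.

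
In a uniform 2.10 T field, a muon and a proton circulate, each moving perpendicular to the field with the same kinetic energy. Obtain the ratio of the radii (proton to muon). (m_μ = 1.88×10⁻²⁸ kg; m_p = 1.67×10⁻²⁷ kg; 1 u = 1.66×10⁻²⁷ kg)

r = √(2mK)/(qB) ⇒ at equal K, r ∝ √m/q.
r_{proton}/r_{muon} = 2.98.

ratio ≈ 2.98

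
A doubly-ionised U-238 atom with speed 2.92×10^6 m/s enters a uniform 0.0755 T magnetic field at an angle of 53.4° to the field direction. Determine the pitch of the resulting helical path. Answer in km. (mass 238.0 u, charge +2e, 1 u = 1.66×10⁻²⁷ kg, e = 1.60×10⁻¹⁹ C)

The velocity component along B is v∥ = v cos53.4° = 1.74×10^6 m/s.
The cyclotron period T = 2πm/(qB) = 1.03×10^-4 s is set by m, q, B alone.
Pitch = v∥·T = (1.74×10^6)(1.03×10^-4) = 179 m.

pitch ≈ 0.179 km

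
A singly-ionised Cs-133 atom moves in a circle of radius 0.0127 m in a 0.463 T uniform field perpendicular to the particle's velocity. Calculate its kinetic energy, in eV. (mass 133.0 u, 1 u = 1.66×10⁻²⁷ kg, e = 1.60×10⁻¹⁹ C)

v = qBr/m = (1×1.60×10^-19)(0.463)(0.0127) / (2.21×10^-25) = 4260 m/s.
K = ½mv² = 0.5·(2.21×10^-25)·(4260)² = 2.00×10^-18 J = 12.5 eV.

K ≈ 12.5 eV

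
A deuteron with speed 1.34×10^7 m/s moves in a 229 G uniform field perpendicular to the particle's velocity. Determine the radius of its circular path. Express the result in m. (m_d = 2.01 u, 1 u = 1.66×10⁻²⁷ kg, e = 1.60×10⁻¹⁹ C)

r ≈ 12.2 m

The magnetic force provides the centripetal force: qvB = mv²/r, so r = mv/(qB).
r = (3.34×10^-27 kg)(1.34×10^7 m/s) / [(1×1.60×10^-19 C)(0.0229 T)] = 12.2 m.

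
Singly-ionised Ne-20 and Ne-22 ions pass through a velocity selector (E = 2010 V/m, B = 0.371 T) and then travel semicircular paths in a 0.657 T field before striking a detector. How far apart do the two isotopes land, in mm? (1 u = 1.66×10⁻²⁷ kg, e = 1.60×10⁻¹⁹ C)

Δd ≈ 0.342 mm

Both emerge at v = E/B₁ = 5420 m/s.
r = mv/(qB₂), so r₁ = 1.711×10^-3 m and r₂ = 1.882×10^-3 m, giving Δr = 1.71×10^-4 m.
After a semicircle each ion lands a diameter 2r from the entry slit, so the separation is 2Δr = 3.42×10^-4 m.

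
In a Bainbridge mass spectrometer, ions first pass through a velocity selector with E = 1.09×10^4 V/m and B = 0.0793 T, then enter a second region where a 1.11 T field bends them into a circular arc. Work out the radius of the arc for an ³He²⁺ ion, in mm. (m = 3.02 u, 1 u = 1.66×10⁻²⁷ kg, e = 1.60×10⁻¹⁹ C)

r ≈ 1.94 mm

The selector passes v = E/B = 1.09×10^4/0.0793 = 1.37×10^5 m/s.
In the deflection region, r = mv/(qB₂) = (5.01×10^-27)(1.37×10^5) / [(2×1.60×10^-19)(1.11)] = 1.94×10^-3 m.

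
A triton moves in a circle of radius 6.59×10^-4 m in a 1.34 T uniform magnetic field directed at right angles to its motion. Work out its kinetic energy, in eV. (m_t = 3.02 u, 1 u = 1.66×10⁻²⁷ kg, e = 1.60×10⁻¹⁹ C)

v = qBr/m = (1×1.60×10^-19)(1.34)(6.59×10^-4) / (5.01×10^-27) = 2.82×10^4 m/s.
K = ½mv² = 0.5·(5.01×10^-27)·(2.82×10^4)² = 1.99×10^-18 J = 12.4 eV.

K ≈ 12.4 eV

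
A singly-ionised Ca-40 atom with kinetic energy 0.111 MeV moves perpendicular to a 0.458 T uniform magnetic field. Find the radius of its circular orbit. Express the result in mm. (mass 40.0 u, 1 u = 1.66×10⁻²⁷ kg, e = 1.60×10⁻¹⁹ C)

Convert the energy: K = 0.111 MeV = 1.78×10^-14 J.
v = √(2K/m) = √(2·1.78×10^-14/6.64×10^-26) = 7.31×10^5 m/s.
r = mv/(qB) = (6.64×10^-26)(7.31×10^5) / [(1×1.60×10^-19)(0.458)] = 0.663 m.

r ≈ 663 mm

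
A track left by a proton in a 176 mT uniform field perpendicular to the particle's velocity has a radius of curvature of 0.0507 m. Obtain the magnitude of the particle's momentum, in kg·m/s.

Since qvB = mv²/r, the momentum p = mv = qBr.
p = (1×1.60×10^-19)(0.176)(0.0507) = 1.43×10^-21 kg·m/s.

p ≈ 1.43×10^-21 kg·m/s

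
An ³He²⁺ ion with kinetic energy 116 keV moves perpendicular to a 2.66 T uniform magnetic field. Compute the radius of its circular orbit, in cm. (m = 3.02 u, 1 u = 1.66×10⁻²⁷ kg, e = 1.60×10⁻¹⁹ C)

r ≈ 1.60 cm

Convert the energy: K = 116 keV = 1.86×10^-14 J.
v = √(2K/m) = √(2·1.86×10^-14/5.01×10^-27) = 2.72×10^6 m/s.
r = mv/(qB) = (5.01×10^-27)(2.72×10^6) / [(2×1.60×10^-19)(2.66)] = 0.0160 m.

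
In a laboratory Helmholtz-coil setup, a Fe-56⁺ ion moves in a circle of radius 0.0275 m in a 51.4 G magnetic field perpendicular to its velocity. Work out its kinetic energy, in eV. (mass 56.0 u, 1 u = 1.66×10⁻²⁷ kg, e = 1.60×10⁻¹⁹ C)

K ≈ 0.0172 eV

v = qBr/m = (1×1.60×10^-19)(5.14×10^-3)(0.0275) / (9.30×10^-26) = 243 m/s.
K = ½mv² = 0.5·(9.30×10^-26)·(243)² = 2.75×10^-21 J = 0.0172 eV.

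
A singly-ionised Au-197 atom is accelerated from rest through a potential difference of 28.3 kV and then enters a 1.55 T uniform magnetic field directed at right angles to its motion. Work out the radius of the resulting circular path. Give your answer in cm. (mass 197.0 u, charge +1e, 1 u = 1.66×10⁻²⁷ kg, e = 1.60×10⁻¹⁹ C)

r ≈ 21.9 cm

The kinetic energy gained is K = qV = (1×1.60×10^-19)(2.83×10^4) = 4.53×10^-15 J.
v = √(2K/m) = 1.66×10^5 m/s.
r = mv/(qB) = (3.27×10^-25)(1.66×10^5) / [(1×1.60×10^-19)(1.55)] = 0.219 m.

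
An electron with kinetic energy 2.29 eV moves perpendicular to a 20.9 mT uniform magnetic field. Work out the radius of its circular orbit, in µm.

r ≈ 244 µm

Convert the energy: K = 2.29 eV = 3.66×10^-19 J.
v = √(2K/m) = √(2·3.66×10^-19/9.11×10^-31) = 8.97×10^5 m/s.
r = mv/(qB) = (9.11×10^-31)(8.97×10^5) / [(1×1.60×10^-19)(0.0209)] = 2.44×10^-4 m.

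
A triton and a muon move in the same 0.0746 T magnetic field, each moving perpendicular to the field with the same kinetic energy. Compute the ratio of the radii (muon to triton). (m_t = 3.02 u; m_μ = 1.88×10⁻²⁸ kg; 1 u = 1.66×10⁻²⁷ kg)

r = √(2mK)/(qB) ⇒ at equal K, r ∝ √m/q.
r_{muon}/r_{triton} = 0.194.

ratio ≈ 0.194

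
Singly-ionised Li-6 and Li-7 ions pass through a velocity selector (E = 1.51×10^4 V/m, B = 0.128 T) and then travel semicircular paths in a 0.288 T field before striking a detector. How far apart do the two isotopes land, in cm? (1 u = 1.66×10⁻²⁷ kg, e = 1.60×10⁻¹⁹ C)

Δd ≈ 0.850 cm

Both emerge at v = E/B₁ = 1.18×10^5 m/s.
r = mv/(qB₂), so r₁ = 0.02550 m and r₂ = 0.02975 m, giving Δr = 4.25×10^-3 m.
After a semicircle each ion lands a diameter 2r from the entry slit, so the separation is 2Δr = 8.50×10^-3 m.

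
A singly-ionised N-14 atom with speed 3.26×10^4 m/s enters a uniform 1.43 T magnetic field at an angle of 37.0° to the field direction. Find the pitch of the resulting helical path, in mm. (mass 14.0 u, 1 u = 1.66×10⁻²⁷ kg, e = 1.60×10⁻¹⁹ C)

pitch ≈ 16.6 mm

The velocity component along B is v∥ = v cos37.0° = 2.60×10^4 m/s.
The cyclotron period T = 2πm/(qB) = 6.38×10^-7 s is set by m, q, B alone.
Pitch = v∥·T = (2.60×10^4)(6.38×10^-7) = 0.0166 m.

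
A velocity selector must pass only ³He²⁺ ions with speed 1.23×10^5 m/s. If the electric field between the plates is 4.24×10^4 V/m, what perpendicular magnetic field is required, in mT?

qE = qvB ⇒ B = E/v = (4.24×10^4) / (1.23×10^5) = 0.345 T.

B ≈ 345 mT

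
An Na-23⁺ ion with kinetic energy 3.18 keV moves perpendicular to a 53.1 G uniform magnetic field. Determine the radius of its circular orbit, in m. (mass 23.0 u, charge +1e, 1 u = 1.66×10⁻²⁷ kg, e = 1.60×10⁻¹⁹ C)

r ≈ 7.34 m

Convert the energy: K = 3.18 keV = 5.09×10^-16 J.
v = √(2K/m) = √(2·5.09×10^-16/3.82×10^-26) = 1.63×10^5 m/s.
r = mv/(qB) = (3.82×10^-26)(1.63×10^5) / [(1×1.60×10^-19)(5.31×10^-3)] = 7.34 m.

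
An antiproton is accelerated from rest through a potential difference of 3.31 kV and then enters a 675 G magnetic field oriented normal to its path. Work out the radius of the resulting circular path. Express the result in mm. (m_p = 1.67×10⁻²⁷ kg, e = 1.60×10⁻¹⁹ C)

r ≈ 123 mm

The kinetic energy gained is K = qV = (1×1.60×10^-19)(3310) = 5.30×10^-16 J.
v = √(2K/m) = 7.96×10^5 m/s.
r = mv/(qB) = (1.67×10^-27)(7.96×10^5) / [(1×1.60×10^-19)(0.0675)] = 0.123 m.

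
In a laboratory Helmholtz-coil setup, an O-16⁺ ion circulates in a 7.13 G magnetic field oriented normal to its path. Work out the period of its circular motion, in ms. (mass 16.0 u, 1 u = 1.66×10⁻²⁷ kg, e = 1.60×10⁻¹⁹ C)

The cyclotron period is independent of speed: T = 2πm/(qB).
T = 2π(2.66×10^-26) / [(1×1.60×10^-19)(7.13×10^-4)] = 1.46×10^-3 s.

T ≈ 1.46 ms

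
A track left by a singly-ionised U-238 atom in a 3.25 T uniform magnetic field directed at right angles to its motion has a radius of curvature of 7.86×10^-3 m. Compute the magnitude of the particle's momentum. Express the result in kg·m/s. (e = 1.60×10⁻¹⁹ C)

p ≈ 4.09×10^-21 kg·m/s

Since qvB = mv²/r, the momentum p = mv = qBr.
p = (1×1.60×10^-19)(3.25)(7.86×10^-3) = 4.09×10^-21 kg·m/s.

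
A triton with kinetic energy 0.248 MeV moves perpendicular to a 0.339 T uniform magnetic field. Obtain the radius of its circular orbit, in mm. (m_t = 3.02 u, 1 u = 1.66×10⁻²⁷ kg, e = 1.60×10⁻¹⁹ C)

Convert the energy: K = 0.248 MeV = 3.97×10^-14 J.
v = √(2K/m) = √(2·3.97×10^-14/5.01×10^-27) = 3.98×10^6 m/s.
r = mv/(qB) = (5.01×10^-27)(3.98×10^6) / [(1×1.60×10^-19)(0.339)] = 0.368 m.

r ≈ 368 mm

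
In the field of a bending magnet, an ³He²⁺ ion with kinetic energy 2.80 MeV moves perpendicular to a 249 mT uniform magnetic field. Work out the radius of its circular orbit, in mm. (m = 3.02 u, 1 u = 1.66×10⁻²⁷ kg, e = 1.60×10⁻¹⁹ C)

Convert the energy: K = 2.80 MeV = 4.48×10^-13 J.
v = √(2K/m) = √(2·4.48×10^-13/5.01×10^-27) = 1.34×10^7 m/s.
r = mv/(qB) = (5.01×10^-27)(1.34×10^7) / [(2×1.60×10^-19)(0.249)] = 0.841 m.

r ≈ 841 mm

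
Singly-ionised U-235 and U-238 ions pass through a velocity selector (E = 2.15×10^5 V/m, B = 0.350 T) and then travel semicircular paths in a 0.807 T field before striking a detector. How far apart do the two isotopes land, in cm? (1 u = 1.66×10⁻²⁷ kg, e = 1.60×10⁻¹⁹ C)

Δd ≈ 4.74 cm

Both emerge at v = E/B₁ = 6.14×10^5 m/s.
r = mv/(qB₂), so r₁ = 1.8559 m and r₂ = 1.8796 m, giving Δr = 0.0237 m.
After a semicircle each ion lands a diameter 2r from the entry slit, so the separation is 2Δr = 0.0474 m.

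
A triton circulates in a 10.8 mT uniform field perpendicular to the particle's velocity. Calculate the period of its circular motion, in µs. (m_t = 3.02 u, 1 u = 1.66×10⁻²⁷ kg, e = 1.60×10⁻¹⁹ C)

The cyclotron period is independent of speed: T = 2πm/(qB).
T = 2π(5.01×10^-27) / [(1×1.60×10^-19)(0.0108)] = 1.82×10^-5 s.

T ≈ 18.2 µs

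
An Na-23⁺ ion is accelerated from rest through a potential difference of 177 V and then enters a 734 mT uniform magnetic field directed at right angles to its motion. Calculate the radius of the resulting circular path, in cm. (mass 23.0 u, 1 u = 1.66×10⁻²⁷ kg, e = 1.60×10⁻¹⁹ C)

The kinetic energy gained is K = qV = (1×1.60×10^-19)(177) = 2.83×10^-17 J.
v = √(2K/m) = 3.85×10^4 m/s.
r = mv/(qB) = (3.82×10^-26)(3.85×10^4) / [(1×1.60×10^-19)(0.734)] = 0.0125 m.

r ≈ 1.25 cm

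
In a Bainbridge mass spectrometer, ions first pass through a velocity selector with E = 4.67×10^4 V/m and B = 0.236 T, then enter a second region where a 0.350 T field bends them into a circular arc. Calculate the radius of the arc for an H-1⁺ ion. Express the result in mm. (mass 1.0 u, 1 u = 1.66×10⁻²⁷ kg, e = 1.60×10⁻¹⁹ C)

r ≈ 5.87 mm

The selector passes v = E/B = 4.67×10^4/0.236 = 1.98×10^5 m/s.
In the deflection region, r = mv/(qB₂) = (1.66×10^-27)(1.98×10^5) / [(1×1.60×10^-19)(0.350)] = 5.87×10^-3 m.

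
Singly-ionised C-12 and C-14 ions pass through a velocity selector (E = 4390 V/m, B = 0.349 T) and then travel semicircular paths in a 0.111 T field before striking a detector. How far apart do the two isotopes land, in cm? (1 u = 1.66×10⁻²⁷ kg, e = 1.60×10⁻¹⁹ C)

Δd ≈ 0.470 cm

Both emerge at v = E/B₁ = 1.26×10^4 m/s.
r = mv/(qB₂), so r₁ = 0.01411 m and r₂ = 0.01646 m, giving Δr = 2.35×10^-3 m.
After a semicircle each ion lands a diameter 2r from the entry slit, so the separation is 2Δr = 4.70×10^-3 m.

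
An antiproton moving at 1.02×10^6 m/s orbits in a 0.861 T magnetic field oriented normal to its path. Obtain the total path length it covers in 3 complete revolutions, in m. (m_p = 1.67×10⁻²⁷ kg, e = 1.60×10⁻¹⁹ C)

r = mv/(qB) = 0.0124 m, so one revolution covers 2πr = 0.0777 m.
In 3 revolutions: L = 3·2πr = 0.233 m.

L ≈ 0.233 m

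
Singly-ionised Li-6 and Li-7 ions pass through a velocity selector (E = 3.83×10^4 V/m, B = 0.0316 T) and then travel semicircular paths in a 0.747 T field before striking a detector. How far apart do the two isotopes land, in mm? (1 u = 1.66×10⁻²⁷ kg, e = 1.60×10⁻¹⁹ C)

Both emerge at v = E/B₁ = 1.21×10^6 m/s.
r = mv/(qB₂), so r₁ = 0.1010 m and r₂ = 0.1178 m, giving Δr = 0.0168 m.
After a semicircle each ion lands a diameter 2r from the entry slit, so the separation is 2Δr = 0.0337 m.

Δd ≈ 33.7 mm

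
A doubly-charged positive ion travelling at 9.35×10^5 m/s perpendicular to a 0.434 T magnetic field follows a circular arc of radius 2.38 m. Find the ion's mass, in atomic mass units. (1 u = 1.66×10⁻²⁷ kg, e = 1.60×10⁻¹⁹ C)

m ≈ 213 u

qvB = mv²/r ⇒ m = qBr/v.
m = (2×1.60×10^-19)(0.434)(2.38) / (9.35×10^5) = 3.54×10^-25 kg = 213 u.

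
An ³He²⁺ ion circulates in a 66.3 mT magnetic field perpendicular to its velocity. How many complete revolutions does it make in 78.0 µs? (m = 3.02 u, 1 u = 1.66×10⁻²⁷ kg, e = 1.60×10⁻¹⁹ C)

T = 2πm/(qB) = 2π(5.0132×10^-27) / [(2×1.60×10^-19)(0.0663)] = 1.4847×10^-6 s.
N = t/T = 7.80×10^-5 / 1.4847×10^-6 ≈ 52.54, so 52 complete revolutions.

N = 52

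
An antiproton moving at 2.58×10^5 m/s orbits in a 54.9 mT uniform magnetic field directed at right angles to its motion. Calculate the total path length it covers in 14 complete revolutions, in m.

r = mv/(qB) = 0.0491 m, so one revolution covers 2πr = 0.308 m.
In 14 revolutions: L = 14·2πr = 4.31 m.

L ≈ 4.31 m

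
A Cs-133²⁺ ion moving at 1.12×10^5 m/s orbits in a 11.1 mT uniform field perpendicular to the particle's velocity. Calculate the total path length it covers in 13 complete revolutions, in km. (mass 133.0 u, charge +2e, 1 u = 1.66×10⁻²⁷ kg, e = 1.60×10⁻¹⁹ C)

r = mv/(qB) = 6.96 m, so one revolution covers 2πr = 43.7 m.
In 13 revolutions: L = 13·2πr = 569 m.

L ≈ 0.569 km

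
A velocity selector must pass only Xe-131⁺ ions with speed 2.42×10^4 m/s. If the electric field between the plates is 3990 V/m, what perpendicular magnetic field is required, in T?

qE = qvB ⇒ B = E/v = (3990) / (2.42×10^4) = 0.165 T.

B ≈ 0.165 T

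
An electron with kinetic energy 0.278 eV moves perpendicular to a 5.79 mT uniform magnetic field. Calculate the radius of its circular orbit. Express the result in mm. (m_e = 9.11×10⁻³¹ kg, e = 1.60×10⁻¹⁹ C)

r ≈ 0.307 mm

Convert the energy: K = 0.278 eV = 4.45×10^-20 J.
v = √(2K/m) = √(2·4.45×10^-20/9.11×10^-31) = 3.12×10^5 m/s.
r = mv/(qB) = (9.11×10^-31)(3.12×10^5) / [(1×1.60×10^-19)(5.79×10^-3)] = 3.07×10^-4 m.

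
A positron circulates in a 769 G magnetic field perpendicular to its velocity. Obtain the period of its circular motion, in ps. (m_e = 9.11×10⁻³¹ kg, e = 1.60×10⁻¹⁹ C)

The cyclotron period is independent of speed: T = 2πm/(qB).
T = 2π(9.11×10^-31) / [(1×1.60×10^-19)(0.0769)] = 4.65×10^-10 s.

T ≈ 465 ps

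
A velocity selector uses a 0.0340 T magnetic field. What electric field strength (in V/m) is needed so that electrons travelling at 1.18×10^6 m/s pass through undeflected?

qE = qvB ⇒ E = vB = (1.18×10^6)(0.0340) = 4.01×10^4 V/m.

E ≈ 4.01×10^4 V/m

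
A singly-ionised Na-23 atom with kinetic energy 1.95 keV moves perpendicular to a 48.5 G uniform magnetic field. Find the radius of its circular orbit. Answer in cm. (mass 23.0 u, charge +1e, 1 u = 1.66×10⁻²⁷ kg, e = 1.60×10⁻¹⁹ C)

r ≈ 629 cm

Convert the energy: K = 1.95 keV = 3.12×10^-16 J.
v = √(2K/m) = √(2·3.12×10^-16/3.82×10^-26) = 1.28×10^5 m/s.
r = mv/(qB) = (3.82×10^-26)(1.28×10^5) / [(1×1.60×10^-19)(4.85×10^-3)] = 6.29 m.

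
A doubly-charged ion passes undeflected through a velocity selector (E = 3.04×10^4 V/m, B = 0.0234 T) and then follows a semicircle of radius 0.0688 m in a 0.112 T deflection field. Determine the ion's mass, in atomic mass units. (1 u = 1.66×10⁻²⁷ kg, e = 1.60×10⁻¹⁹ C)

v = E/B₁ = 1.30×10^6 m/s.
From r = mv/(qB₂), m = qB₂r/v = (2×1.60×10^-19)(0.112)(0.0688) / (1.30×10^6) = 1.90×10^-27 kg.
In atomic mass units: m = 1.90×10^-27 / 1.66×10^-27 = 1.14 u.

m ≈ 1.14 u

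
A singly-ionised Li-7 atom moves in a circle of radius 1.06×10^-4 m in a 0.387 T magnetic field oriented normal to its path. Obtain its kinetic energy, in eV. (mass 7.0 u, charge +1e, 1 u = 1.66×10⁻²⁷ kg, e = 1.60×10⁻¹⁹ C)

K ≈ 0.0116 eV

v = qBr/m = (1×1.60×10^-19)(0.387)(1.06×10^-4) / (1.16×10^-26) = 565 m/s.
K = ½mv² = 0.5·(1.16×10^-26)·(565)² = 1.85×10^-21 J = 0.0116 eV.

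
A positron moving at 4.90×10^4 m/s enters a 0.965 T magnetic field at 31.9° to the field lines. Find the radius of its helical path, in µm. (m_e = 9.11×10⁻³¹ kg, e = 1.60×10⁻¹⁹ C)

r ≈ 0.153 µm

Only the perpendicular component v⊥ = v sin31.9° = 2.59×10^4 m/s is bent by the field.
r = m v⊥ /(qB) = (9.11×10^-31)(2.59×10^4) / [(1×1.60×10^-19)(0.965)] = 1.53×10^-7 m.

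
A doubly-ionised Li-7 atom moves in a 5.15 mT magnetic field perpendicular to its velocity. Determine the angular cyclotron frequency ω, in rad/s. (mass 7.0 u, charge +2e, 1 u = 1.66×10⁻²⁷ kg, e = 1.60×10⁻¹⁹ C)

ω ≈ 1.42×10^5 rad/s

ω = qB/m = (2×1.60×10^-19)(5.15×10^-3) / (1.16×10^-26) = 1.42×10^5 rad/s.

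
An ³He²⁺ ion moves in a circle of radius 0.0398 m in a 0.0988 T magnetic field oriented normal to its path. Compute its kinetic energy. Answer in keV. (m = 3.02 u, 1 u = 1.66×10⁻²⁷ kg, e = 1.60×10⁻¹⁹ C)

K ≈ 0.987 keV

v = qBr/m = (2×1.60×10^-19)(0.0988)(0.0398) / (5.01×10^-27) = 2.51×10^5 m/s.
K = ½mv² = 0.5·(5.01×10^-27)·(2.51×10^5)² = 1.58×10^-16 J = 0.987 keV.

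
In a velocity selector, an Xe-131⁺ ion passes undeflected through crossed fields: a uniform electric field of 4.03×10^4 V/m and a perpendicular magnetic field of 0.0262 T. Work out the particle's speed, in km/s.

For zero net force, qE = qvB, so v = E/B.
v = (4.03×10^4) / (0.0262) = 1.54×10^6 m/s.

v ≈ 1540 km/s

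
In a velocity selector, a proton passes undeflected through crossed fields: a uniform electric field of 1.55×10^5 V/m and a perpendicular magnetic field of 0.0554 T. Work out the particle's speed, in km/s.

v ≈ 2800 km/s

For zero net force, qE = qvB, so v = E/B.
v = (1.55×10^5) / (0.0554) = 2.80×10^6 m/s.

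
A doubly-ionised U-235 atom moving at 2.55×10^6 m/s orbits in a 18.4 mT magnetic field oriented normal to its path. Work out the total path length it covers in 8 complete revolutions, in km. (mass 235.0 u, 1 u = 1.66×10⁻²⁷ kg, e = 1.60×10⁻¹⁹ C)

L ≈ 8.49 km

r = mv/(qB) = 169 m, so one revolution covers 2πr = 1060 m.
In 8 revolutions: L = 8·2πr = 8490 m.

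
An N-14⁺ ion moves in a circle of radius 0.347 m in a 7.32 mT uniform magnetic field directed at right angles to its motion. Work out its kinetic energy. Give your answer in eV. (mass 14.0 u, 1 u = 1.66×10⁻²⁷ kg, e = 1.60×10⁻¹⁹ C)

v = qBr/m = (1×1.60×10^-19)(7.32×10^-3)(0.347) / (2.32×10^-26) = 1.75×10^4 m/s.
K = ½mv² = 0.5·(2.32×10^-26)·(1.75×10^4)² = 3.55×10^-18 J = 22.2 eV.

K ≈ 22.2 eV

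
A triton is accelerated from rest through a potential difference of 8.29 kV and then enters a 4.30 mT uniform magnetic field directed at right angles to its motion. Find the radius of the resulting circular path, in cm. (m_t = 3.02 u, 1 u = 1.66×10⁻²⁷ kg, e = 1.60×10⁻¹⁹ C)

r ≈ 530 cm

The kinetic energy gained is K = qV = (1×1.60×10^-19)(8290) = 1.33×10^-15 J.
v = √(2K/m) = 7.27×10^5 m/s.
r = mv/(qB) = (5.01×10^-27)(7.27×10^5) / [(1×1.60×10^-19)(4.30×10^-3)] = 5.30 m.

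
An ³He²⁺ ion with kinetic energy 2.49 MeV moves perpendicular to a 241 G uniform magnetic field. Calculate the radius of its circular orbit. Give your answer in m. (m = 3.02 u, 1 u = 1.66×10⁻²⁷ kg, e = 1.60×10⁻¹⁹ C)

r ≈ 8.20 m

Convert the energy: K = 2.49 MeV = 3.98×10^-13 J.
v = √(2K/m) = √(2·3.98×10^-13/5.01×10^-27) = 1.26×10^7 m/s.
r = mv/(qB) = (5.01×10^-27)(1.26×10^7) / [(2×1.60×10^-19)(0.0241)] = 8.20 m.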